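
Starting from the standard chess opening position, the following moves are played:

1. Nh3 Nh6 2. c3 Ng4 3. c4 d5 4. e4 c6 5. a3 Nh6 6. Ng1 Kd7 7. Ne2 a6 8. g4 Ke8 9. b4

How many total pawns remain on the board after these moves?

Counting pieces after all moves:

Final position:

  a b c d e f g h
  ─────────────────
8│♜ ♞ ♝ ♛ ♚ ♝ · ♜│8
7│· ♟ · · ♟ ♟ ♟ ♟│7
6│♟ · ♟ · · · · ♞│6
5│· · · ♟ · · · ·│5
4│· ♙ ♙ · ♙ · ♙ ·│4
3│♙ · · · · · · ·│3
2│· · · ♙ ♘ ♙ · ♙│2
1│♖ ♘ ♗ ♕ ♔ ♗ · ♖│1
  ─────────────────
  a b c d e f g h


16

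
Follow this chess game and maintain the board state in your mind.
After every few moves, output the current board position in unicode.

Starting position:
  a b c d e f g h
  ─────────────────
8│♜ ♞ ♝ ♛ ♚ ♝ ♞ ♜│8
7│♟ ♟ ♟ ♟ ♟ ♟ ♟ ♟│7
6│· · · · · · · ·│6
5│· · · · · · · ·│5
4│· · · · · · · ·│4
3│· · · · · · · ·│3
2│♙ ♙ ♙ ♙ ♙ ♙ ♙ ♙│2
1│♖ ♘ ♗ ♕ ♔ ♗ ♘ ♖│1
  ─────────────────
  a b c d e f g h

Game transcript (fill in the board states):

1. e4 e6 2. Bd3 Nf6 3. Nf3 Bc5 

  a b c d e f g h
  ─────────────────
8│♜ ♞ ♝ ♛ ♚ · · ♜│8
7│♟ ♟ ♟ ♟ · ♟ ♟ ♟│7
6│· · · · ♟ ♞ · ·│6
5│· · ♝ · · · · ·│5
4│· · · · ♙ · · ·│4
3│· · · ♗ · ♘ · ·│3
2│♙ ♙ ♙ ♙ · ♙ ♙ ♙│2
1│♖ ♘ ♗ ♕ ♔ · · ♖│1
  ─────────────────
  a b c d e f g h

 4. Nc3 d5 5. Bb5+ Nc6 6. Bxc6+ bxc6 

  a b c d e f g h
  ─────────────────
8│♜ · ♝ ♛ ♚ · · ♜│8
7│♟ · ♟ · · ♟ ♟ ♟│7
6│· · ♟ · ♟ ♞ · ·│6
5│· · ♝ ♟ · · · ·│5
4│· · · · ♙ · · ·│4
3│· · ♘ · · ♘ · ·│3
2│♙ ♙ ♙ ♙ · ♙ ♙ ♙│2
1│♖ · ♗ ♕ ♔ · · ♖│1
  ─────────────────
  a b c d e f g h

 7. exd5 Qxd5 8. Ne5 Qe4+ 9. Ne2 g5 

  a b c d e f g h
  ─────────────────
8│♜ · ♝ · ♚ · · ♜│8
7│♟ · ♟ · · ♟ · ♟│7
6│· · ♟ · ♟ ♞ · ·│6
5│· · ♝ · ♘ · ♟ ·│5
4│· · · · ♛ · · ·│4
3│· · · · · · · ·│3
2│♙ ♙ ♙ ♙ ♘ ♙ ♙ ♙│2
1│♖ · ♗ ♕ ♔ · · ♖│1
  ─────────────────
  a b c d e f g h

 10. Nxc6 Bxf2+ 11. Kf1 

  a b c d e f g h
  ─────────────────
8│♜ · ♝ · ♚ · · ♜│8
7│♟ · ♟ · · ♟ · ♟│7
6│· · ♘ · ♟ ♞ · ·│6
5│· · · · · · ♟ ·│5
4│· · · · ♛ · · ·│4
3│· · · · · · · ·│3
2│♙ ♙ ♙ ♙ ♘ ♝ ♙ ♙│2
1│♖ · ♗ ♕ · ♔ · ♖│1
  ─────────────────
  a b c d e f g h


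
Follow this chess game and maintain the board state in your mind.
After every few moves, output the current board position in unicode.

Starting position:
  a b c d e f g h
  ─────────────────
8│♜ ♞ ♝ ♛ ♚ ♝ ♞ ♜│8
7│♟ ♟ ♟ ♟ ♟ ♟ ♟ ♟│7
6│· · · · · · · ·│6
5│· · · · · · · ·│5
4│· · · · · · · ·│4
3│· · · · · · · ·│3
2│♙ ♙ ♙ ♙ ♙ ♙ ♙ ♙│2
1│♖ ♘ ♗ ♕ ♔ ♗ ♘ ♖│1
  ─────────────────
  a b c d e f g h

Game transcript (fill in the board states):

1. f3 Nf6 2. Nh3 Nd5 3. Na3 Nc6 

  a b c d e f g h
  ─────────────────
8│♜ · ♝ ♛ ♚ ♝ · ♜│8
7│♟ ♟ ♟ ♟ ♟ ♟ ♟ ♟│7
6│· · ♞ · · · · ·│6
5│· · · ♞ · · · ·│5
4│· · · · · · · ·│4
3│♘ · · · · ♙ · ♘│3
2│♙ ♙ ♙ ♙ ♙ · ♙ ♙│2
1│♖ · ♗ ♕ ♔ ♗ · ♖│1
  ─────────────────
  a b c d e f g h

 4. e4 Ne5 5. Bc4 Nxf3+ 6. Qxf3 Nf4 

  a b c d e f g h
  ─────────────────
8│♜ · ♝ ♛ ♚ ♝ · ♜│8
7│♟ ♟ ♟ ♟ ♟ ♟ ♟ ♟│7
6│· · · · · · · ·│6
5│· · · · · · · ·│5
4│· · ♗ · ♙ ♞ · ·│4
3│♘ · · · · ♕ · ♘│3
2│♙ ♙ ♙ ♙ · · ♙ ♙│2
1│♖ · ♗ · ♔ · · ♖│1
  ─────────────────
  a b c d e f g h

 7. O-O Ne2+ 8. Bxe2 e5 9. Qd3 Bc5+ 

  a b c d e f g h
  ─────────────────
8│♜ · ♝ ♛ ♚ · · ♜│8
7│♟ ♟ ♟ ♟ · ♟ ♟ ♟│7
6│· · · · · · · ·│6
5│· · ♝ · ♟ · · ·│5
4│· · · · ♙ · · ·│4
3│♘ · · ♕ · · · ♘│3
2│♙ ♙ ♙ ♙ ♗ · ♙ ♙│2
1│♖ · ♗ · · ♖ ♔ ·│1
  ─────────────────
  a b c d e f g h

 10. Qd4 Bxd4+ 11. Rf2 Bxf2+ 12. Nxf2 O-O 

  a b c d e f g h
  ─────────────────
8│♜ · ♝ ♛ · ♜ ♚ ·│8
7│♟ ♟ ♟ ♟ · ♟ ♟ ♟│7
6│· · · · · · · ·│6
5│· · · · ♟ · · ·│5
4│· · · · ♙ · · ·│4
3│♘ · · · · · · ·│3
2│♙ ♙ ♙ ♙ ♗ ♘ ♙ ♙│2
1│♖ · ♗ · · · ♔ ·│1
  ─────────────────
  a b c d e f g h

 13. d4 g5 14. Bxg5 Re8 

  a b c d e f g h
  ─────────────────
8│♜ · ♝ ♛ ♜ · ♚ ·│8
7│♟ ♟ ♟ ♟ · ♟ · ♟│7
6│· · · · · · · ·│6
5│· · · · ♟ · ♗ ·│5
4│· · · ♙ ♙ · · ·│4
3│♘ · · · · · · ·│3
2│♙ ♙ ♙ · ♗ ♘ ♙ ♙│2
1│♖ · · · · · ♔ ·│1
  ─────────────────
  a b c d e f g h


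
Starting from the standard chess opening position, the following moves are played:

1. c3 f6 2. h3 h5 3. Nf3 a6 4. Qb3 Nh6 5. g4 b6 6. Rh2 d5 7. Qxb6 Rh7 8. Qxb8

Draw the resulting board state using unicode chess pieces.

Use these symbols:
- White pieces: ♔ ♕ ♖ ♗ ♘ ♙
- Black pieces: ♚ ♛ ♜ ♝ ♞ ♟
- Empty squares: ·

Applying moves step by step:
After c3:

♜ ♞ ♝ ♛ ♚ ♝ ♞ ♜
♟ ♟ ♟ ♟ ♟ ♟ ♟ ♟
· · · · · · · ·
· · · · · · · ·
· · · · · · · ·
· · ♙ · · · · ·
♙ ♙ · ♙ ♙ ♙ ♙ ♙
♖ ♘ ♗ ♕ ♔ ♗ ♘ ♖


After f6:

♜ ♞ ♝ ♛ ♚ ♝ ♞ ♜
♟ ♟ ♟ ♟ ♟ · ♟ ♟
· · · · · ♟ · ·
· · · · · · · ·
· · · · · · · ·
· · ♙ · · · · ·
♙ ♙ · ♙ ♙ ♙ ♙ ♙
♖ ♘ ♗ ♕ ♔ ♗ ♘ ♖


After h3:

♜ ♞ ♝ ♛ ♚ ♝ ♞ ♜
♟ ♟ ♟ ♟ ♟ · ♟ ♟
· · · · · ♟ · ·
· · · · · · · ·
· · · · · · · ·
· · ♙ · · · · ♙
♙ ♙ · ♙ ♙ ♙ ♙ ·
♖ ♘ ♗ ♕ ♔ ♗ ♘ ♖


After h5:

♜ ♞ ♝ ♛ ♚ ♝ ♞ ♜
♟ ♟ ♟ ♟ ♟ · ♟ ·
· · · · · ♟ · ·
· · · · · · · ♟
· · · · · · · ·
· · ♙ · · · · ♙
♙ ♙ · ♙ ♙ ♙ ♙ ·
♖ ♘ ♗ ♕ ♔ ♗ ♘ ♖


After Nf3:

♜ ♞ ♝ ♛ ♚ ♝ ♞ ♜
♟ ♟ ♟ ♟ ♟ · ♟ ·
· · · · · ♟ · ·
· · · · · · · ♟
· · · · · · · ·
· · ♙ · · ♘ · ♙
♙ ♙ · ♙ ♙ ♙ ♙ ·
♖ ♘ ♗ ♕ ♔ ♗ · ♖


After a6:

♜ ♞ ♝ ♛ ♚ ♝ ♞ ♜
· ♟ ♟ ♟ ♟ · ♟ ·
♟ · · · · ♟ · ·
· · · · · · · ♟
· · · · · · · ·
· · ♙ · · ♘ · ♙
♙ ♙ · ♙ ♙ ♙ ♙ ·
♖ ♘ ♗ ♕ ♔ ♗ · ♖


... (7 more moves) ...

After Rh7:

♜ ♞ ♝ ♛ ♚ ♝ · ·
· · ♟ · ♟ · ♟ ♜
♟ ♕ · · · ♟ · ♞
· · · ♟ · · · ♟
· · · · · · ♙ ·
· · ♙ · · ♘ · ♙
♙ ♙ · ♙ ♙ ♙ · ♖
♖ ♘ ♗ · ♔ ♗ · ·


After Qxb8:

♜ ♕ ♝ ♛ ♚ ♝ · ·
· · ♟ · ♟ · ♟ ♜
♟ · · · · ♟ · ♞
· · · ♟ · · · ♟
· · · · · · ♙ ·
· · ♙ · · ♘ · ♙
♙ ♙ · ♙ ♙ ♙ · ♖
♖ ♘ ♗ · ♔ ♗ · ·



  a b c d e f g h
  ─────────────────
8│♜ ♕ ♝ ♛ ♚ ♝ · ·│8
7│· · ♟ · ♟ · ♟ ♜│7
6│♟ · · · · ♟ · ♞│6
5│· · · ♟ · · · ♟│5
4│· · · · · · ♙ ·│4
3│· · ♙ · · ♘ · ♙│3
2│♙ ♙ · ♙ ♙ ♙ · ♖│2
1│♖ ♘ ♗ · ♔ ♗ · ·│1
  ─────────────────
  a b c d e f g h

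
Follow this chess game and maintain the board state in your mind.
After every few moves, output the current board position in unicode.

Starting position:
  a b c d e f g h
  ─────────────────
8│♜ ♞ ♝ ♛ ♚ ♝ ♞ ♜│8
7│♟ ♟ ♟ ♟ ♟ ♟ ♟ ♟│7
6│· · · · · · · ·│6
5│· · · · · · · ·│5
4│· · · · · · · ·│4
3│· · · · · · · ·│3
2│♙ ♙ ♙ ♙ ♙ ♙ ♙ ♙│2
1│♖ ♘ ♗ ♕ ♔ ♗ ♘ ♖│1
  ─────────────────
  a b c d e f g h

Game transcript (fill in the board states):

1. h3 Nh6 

  a b c d e f g h
  ─────────────────
8│♜ ♞ ♝ ♛ ♚ ♝ · ♜│8
7│♟ ♟ ♟ ♟ ♟ ♟ ♟ ♟│7
6│· · · · · · · ♞│6
5│· · · · · · · ·│5
4│· · · · · · · ·│4
3│· · · · · · · ♙│3
2│♙ ♙ ♙ ♙ ♙ ♙ ♙ ·│2
1│♖ ♘ ♗ ♕ ♔ ♗ ♘ ♖│1
  ─────────────────
  a b c d e f g h

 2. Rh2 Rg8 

  a b c d e f g h
  ─────────────────
8│♜ ♞ ♝ ♛ ♚ ♝ ♜ ·│8
7│♟ ♟ ♟ ♟ ♟ ♟ ♟ ♟│7
6│· · · · · · · ♞│6
5│· · · · · · · ·│5
4│· · · · · · · ·│4
3│· · · · · · · ♙│3
2│♙ ♙ ♙ ♙ ♙ ♙ ♙ ♖│2
1│♖ ♘ ♗ ♕ ♔ ♗ ♘ ·│1
  ─────────────────
  a b c d e f g h

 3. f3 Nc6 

  a b c d e f g h
  ─────────────────
8│♜ · ♝ ♛ ♚ ♝ ♜ ·│8
7│♟ ♟ ♟ ♟ ♟ ♟ ♟ ♟│7
6│· · ♞ · · · · ♞│6
5│· · · · · · · ·│5
4│· · · · · · · ·│4
3│· · · · · ♙ · ♙│3
2│♙ ♙ ♙ ♙ ♙ · ♙ ♖│2
1│♖ ♘ ♗ ♕ ♔ ♗ ♘ ·│1
  ─────────────────
  a b c d e f g h

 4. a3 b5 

  a b c d e f g h
  ─────────────────
8│♜ · ♝ ♛ ♚ ♝ ♜ ·│8
7│♟ · ♟ ♟ ♟ ♟ ♟ ♟│7
6│· · ♞ · · · · ♞│6
5│· ♟ · · · · · ·│5
4│· · · · · · · ·│4
3│♙ · · · · ♙ · ♙│3
2│· ♙ ♙ ♙ ♙ · ♙ ♖│2
1│♖ ♘ ♗ ♕ ♔ ♗ ♘ ·│1
  ─────────────────
  a b c d e f g h



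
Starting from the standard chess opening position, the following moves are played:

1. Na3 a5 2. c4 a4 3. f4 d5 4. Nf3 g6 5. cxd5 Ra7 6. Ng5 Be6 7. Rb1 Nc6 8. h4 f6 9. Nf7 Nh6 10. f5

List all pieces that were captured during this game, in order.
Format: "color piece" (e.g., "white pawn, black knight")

Tracking captures:
  cxd5: captured black pawn

black pawn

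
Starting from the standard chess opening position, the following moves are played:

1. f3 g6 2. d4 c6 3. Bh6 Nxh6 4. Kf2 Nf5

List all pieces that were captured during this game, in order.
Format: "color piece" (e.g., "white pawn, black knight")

Tracking captures:
  Nxh6: captured white bishop

white bishop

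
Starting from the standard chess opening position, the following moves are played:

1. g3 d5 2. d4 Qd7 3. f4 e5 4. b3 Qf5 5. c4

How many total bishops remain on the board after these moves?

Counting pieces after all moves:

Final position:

  a b c d e f g h
  ─────────────────
8│♜ ♞ ♝ · ♚ ♝ ♞ ♜│8
7│♟ ♟ ♟ · · ♟ ♟ ♟│7
6│· · · · · · · ·│6
5│· · · ♟ ♟ ♛ · ·│5
4│· · ♙ ♙ · ♙ · ·│4
3│· ♙ · · · · ♙ ·│3
2│♙ · · · ♙ · · ♙│2
1│♖ ♘ ♗ ♕ ♔ ♗ ♘ ♖│1
  ─────────────────
  a b c d e f g h


4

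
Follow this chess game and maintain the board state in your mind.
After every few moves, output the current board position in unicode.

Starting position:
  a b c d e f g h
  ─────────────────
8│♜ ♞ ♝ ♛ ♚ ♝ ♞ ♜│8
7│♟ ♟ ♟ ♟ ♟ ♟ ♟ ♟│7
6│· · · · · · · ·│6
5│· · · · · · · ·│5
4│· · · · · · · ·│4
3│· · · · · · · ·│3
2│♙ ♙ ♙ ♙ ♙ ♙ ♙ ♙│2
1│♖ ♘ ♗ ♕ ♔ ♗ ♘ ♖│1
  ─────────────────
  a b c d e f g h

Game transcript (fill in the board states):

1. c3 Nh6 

  a b c d e f g h
  ─────────────────
8│♜ ♞ ♝ ♛ ♚ ♝ · ♜│8
7│♟ ♟ ♟ ♟ ♟ ♟ ♟ ♟│7
6│· · · · · · · ♞│6
5│· · · · · · · ·│5
4│· · · · · · · ·│4
3│· · ♙ · · · · ·│3
2│♙ ♙ · ♙ ♙ ♙ ♙ ♙│2
1│♖ ♘ ♗ ♕ ♔ ♗ ♘ ♖│1
  ─────────────────
  a b c d e f g h

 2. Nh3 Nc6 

  a b c d e f g h
  ─────────────────
8│♜ · ♝ ♛ ♚ ♝ · ♜│8
7│♟ ♟ ♟ ♟ ♟ ♟ ♟ ♟│7
6│· · ♞ · · · · ♞│6
5│· · · · · · · ·│5
4│· · · · · · · ·│4
3│· · ♙ · · · · ♘│3
2│♙ ♙ · ♙ ♙ ♙ ♙ ♙│2
1│♖ ♘ ♗ ♕ ♔ ♗ · ♖│1
  ─────────────────
  a b c d e f g h

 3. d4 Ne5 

  a b c d e f g h
  ─────────────────
8│♜ · ♝ ♛ ♚ ♝ · ♜│8
7│♟ ♟ ♟ ♟ ♟ ♟ ♟ ♟│7
6│· · · · · · · ♞│6
5│· · · · ♞ · · ·│5
4│· · · ♙ · · · ·│4
3│· · ♙ · · · · ♘│3
2│♙ ♙ · · ♙ ♙ ♙ ♙│2
1│♖ ♘ ♗ ♕ ♔ ♗ · ♖│1
  ─────────────────
  a b c d e f g h

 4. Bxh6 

  a b c d e f g h
  ─────────────────
8│♜ · ♝ ♛ ♚ ♝ · ♜│8
7│♟ ♟ ♟ ♟ ♟ ♟ ♟ ♟│7
6│· · · · · · · ♗│6
5│· · · · ♞ · · ·│5
4│· · · ♙ · · · ·│4
3│· · ♙ · · · · ♘│3
2│♙ ♙ · · ♙ ♙ ♙ ♙│2
1│♖ ♘ · ♕ ♔ ♗ · ♖│1
  ─────────────────
  a b c d e f g h


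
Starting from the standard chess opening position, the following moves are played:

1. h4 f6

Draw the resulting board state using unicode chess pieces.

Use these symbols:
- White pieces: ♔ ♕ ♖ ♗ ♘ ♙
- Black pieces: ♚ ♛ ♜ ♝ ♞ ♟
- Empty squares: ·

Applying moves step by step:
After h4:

♜ ♞ ♝ ♛ ♚ ♝ ♞ ♜
♟ ♟ ♟ ♟ ♟ ♟ ♟ ♟
· · · · · · · ·
· · · · · · · ·
· · · · · · · ♙
· · · · · · · ·
♙ ♙ ♙ ♙ ♙ ♙ ♙ ·
♖ ♘ ♗ ♕ ♔ ♗ ♘ ♖


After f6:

♜ ♞ ♝ ♛ ♚ ♝ ♞ ♜
♟ ♟ ♟ ♟ ♟ · ♟ ♟
· · · · · ♟ · ·
· · · · · · · ·
· · · · · · · ♙
· · · · · · · ·
♙ ♙ ♙ ♙ ♙ ♙ ♙ ·
♖ ♘ ♗ ♕ ♔ ♗ ♘ ♖



  a b c d e f g h
  ─────────────────
8│♜ ♞ ♝ ♛ ♚ ♝ ♞ ♜│8
7│♟ ♟ ♟ ♟ ♟ · ♟ ♟│7
6│· · · · · ♟ · ·│6
5│· · · · · · · ·│5
4│· · · · · · · ♙│4
3│· · · · · · · ·│3
2│♙ ♙ ♙ ♙ ♙ ♙ ♙ ·│2
1│♖ ♘ ♗ ♕ ♔ ♗ ♘ ♖│1
  ─────────────────
  a b c d e f g h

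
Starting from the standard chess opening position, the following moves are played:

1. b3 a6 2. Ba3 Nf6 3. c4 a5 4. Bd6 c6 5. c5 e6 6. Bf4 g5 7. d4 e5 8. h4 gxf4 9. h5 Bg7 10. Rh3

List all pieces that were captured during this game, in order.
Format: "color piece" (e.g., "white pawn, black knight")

Tracking captures:
  gxf4: captured white bishop

white bishop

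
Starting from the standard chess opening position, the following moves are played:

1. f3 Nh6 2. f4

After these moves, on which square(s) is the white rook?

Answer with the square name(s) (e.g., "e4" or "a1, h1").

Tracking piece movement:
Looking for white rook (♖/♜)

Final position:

  a b c d e f g h
  ─────────────────
8│♜ ♞ ♝ ♛ ♚ ♝ · ♜│8
7│♟ ♟ ♟ ♟ ♟ ♟ ♟ ♟│7
6│· · · · · · · ♞│6
5│· · · · · · · ·│5
4│· · · · · ♙ · ·│4
3│· · · · · · · ·│3
2│♙ ♙ ♙ ♙ ♙ · ♙ ♙│2
1│♖ ♘ ♗ ♕ ♔ ♗ ♘ ♖│1
  ─────────────────
  a b c d e f g h


a1, h1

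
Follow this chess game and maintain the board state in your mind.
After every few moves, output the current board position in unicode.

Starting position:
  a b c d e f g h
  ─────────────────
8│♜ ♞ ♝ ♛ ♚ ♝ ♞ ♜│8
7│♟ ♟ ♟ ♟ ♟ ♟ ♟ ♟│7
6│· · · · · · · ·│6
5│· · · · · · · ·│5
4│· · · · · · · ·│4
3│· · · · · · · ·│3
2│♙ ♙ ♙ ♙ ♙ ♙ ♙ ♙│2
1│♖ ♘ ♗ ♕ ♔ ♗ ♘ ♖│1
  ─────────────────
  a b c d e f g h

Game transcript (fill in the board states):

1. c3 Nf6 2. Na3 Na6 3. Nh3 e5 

  a b c d e f g h
  ─────────────────
8│♜ · ♝ ♛ ♚ ♝ · ♜│8
7│♟ ♟ ♟ ♟ · ♟ ♟ ♟│7
6│♞ · · · · ♞ · ·│6
5│· · · · ♟ · · ·│5
4│· · · · · · · ·│4
3│♘ · ♙ · · · · ♘│3
2│♙ ♙ · ♙ ♙ ♙ ♙ ♙│2
1│♖ · ♗ ♕ ♔ ♗ · ♖│1
  ─────────────────
  a b c d e f g h

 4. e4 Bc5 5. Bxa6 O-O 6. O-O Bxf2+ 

  a b c d e f g h
  ─────────────────
8│♜ · ♝ ♛ · ♜ ♚ ·│8
7│♟ ♟ ♟ ♟ · ♟ ♟ ♟│7
6│♗ · · · · ♞ · ·│6
5│· · · · ♟ · · ·│5
4│· · · · ♙ · · ·│4
3│♘ · ♙ · · · · ♘│3
2│♙ ♙ · ♙ · ♝ ♙ ♙│2
1│♖ · ♗ ♕ · ♖ ♔ ·│1
  ─────────────────
  a b c d e f g h

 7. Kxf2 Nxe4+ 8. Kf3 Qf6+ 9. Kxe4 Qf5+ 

  a b c d e f g h
  ─────────────────
8│♜ · ♝ · · ♜ ♚ ·│8
7│♟ ♟ ♟ ♟ · ♟ ♟ ♟│7
6│♗ · · · · · · ·│6
5│· · · · ♟ ♛ · ·│5
4│· · · · ♔ · · ·│4
3│♘ · ♙ · · · · ♘│3
2│♙ ♙ · ♙ · · ♙ ♙│2
1│♖ · ♗ ♕ · ♖ · ·│1
  ─────────────────
  a b c d e f g h

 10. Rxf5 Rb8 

  a b c d e f g h
  ─────────────────
8│· ♜ ♝ · · ♜ ♚ ·│8
7│♟ ♟ ♟ ♟ · ♟ ♟ ♟│7
6│♗ · · · · · · ·│6
5│· · · · ♟ ♖ · ·│5
4│· · · · ♔ · · ·│4
3│♘ · ♙ · · · · ♘│3
2│♙ ♙ · ♙ · · ♙ ♙│2
1│♖ · ♗ ♕ · · · ·│1
  ─────────────────
  a b c d e f g h


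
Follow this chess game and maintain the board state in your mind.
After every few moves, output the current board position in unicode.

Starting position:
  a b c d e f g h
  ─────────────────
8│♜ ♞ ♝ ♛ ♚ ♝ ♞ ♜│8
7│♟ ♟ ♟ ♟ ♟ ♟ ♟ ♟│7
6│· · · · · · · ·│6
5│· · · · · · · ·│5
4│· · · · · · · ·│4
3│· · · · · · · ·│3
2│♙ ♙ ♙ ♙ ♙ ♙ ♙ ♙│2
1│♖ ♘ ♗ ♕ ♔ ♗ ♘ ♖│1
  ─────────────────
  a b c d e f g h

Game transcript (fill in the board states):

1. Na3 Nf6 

  a b c d e f g h
  ─────────────────
8│♜ ♞ ♝ ♛ ♚ ♝ · ♜│8
7│♟ ♟ ♟ ♟ ♟ ♟ ♟ ♟│7
6│· · · · · ♞ · ·│6
5│· · · · · · · ·│5
4│· · · · · · · ·│4
3│♘ · · · · · · ·│3
2│♙ ♙ ♙ ♙ ♙ ♙ ♙ ♙│2
1│♖ · ♗ ♕ ♔ ♗ ♘ ♖│1
  ─────────────────
  a b c d e f g h

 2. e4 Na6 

  a b c d e f g h
  ─────────────────
8│♜ · ♝ ♛ ♚ ♝ · ♜│8
7│♟ ♟ ♟ ♟ ♟ ♟ ♟ ♟│7
6│♞ · · · · ♞ · ·│6
5│· · · · · · · ·│5
4│· · · · ♙ · · ·│4
3│♘ · · · · · · ·│3
2│♙ ♙ ♙ ♙ · ♙ ♙ ♙│2
1│♖ · ♗ ♕ ♔ ♗ ♘ ♖│1
  ─────────────────
  a b c d e f g h

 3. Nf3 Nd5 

  a b c d e f g h
  ─────────────────
8│♜ · ♝ ♛ ♚ ♝ · ♜│8
7│♟ ♟ ♟ ♟ ♟ ♟ ♟ ♟│7
6│♞ · · · · · · ·│6
5│· · · ♞ · · · ·│5
4│· · · · ♙ · · ·│4
3│♘ · · · · ♘ · ·│3
2│♙ ♙ ♙ ♙ · ♙ ♙ ♙│2
1│♖ · ♗ ♕ ♔ ♗ · ♖│1
  ─────────────────
  a b c d e f g h



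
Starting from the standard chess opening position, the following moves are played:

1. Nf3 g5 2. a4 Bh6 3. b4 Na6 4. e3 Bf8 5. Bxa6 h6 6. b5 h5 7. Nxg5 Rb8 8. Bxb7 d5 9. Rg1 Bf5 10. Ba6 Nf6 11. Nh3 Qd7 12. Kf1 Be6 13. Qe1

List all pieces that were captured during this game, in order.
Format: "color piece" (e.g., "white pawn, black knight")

Tracking captures:
  Bxa6: captured black knight
  Nxg5: captured black pawn
  Bxb7: captured black pawn

black knight, black pawn, black pawn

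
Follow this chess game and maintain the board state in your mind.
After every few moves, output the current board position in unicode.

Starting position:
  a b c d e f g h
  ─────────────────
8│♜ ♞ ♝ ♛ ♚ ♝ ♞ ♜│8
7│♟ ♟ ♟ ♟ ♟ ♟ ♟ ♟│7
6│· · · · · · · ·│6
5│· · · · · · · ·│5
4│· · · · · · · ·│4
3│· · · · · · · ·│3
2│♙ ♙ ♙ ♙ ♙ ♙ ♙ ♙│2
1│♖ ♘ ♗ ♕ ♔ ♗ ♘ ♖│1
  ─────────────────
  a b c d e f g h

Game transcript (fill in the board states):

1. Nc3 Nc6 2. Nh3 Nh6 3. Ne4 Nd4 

  a b c d e f g h
  ─────────────────
8│♜ · ♝ ♛ ♚ ♝ · ♜│8
7│♟ ♟ ♟ ♟ ♟ ♟ ♟ ♟│7
6│· · · · · · · ♞│6
5│· · · · · · · ·│5
4│· · · ♞ ♘ · · ·│4
3│· · · · · · · ♘│3
2│♙ ♙ ♙ ♙ ♙ ♙ ♙ ♙│2
1│♖ · ♗ ♕ ♔ ♗ · ♖│1
  ─────────────────
  a b c d e f g h

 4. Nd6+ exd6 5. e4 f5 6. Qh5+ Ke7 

  a b c d e f g h
  ─────────────────
8│♜ · ♝ ♛ · ♝ · ♜│8
7│♟ ♟ ♟ ♟ ♚ · ♟ ♟│7
6│· · · ♟ · · · ♞│6
5│· · · · · ♟ · ♕│5
4│· · · ♞ ♙ · · ·│4
3│· · · · · · · ♘│3
2│♙ ♙ ♙ ♙ · ♙ ♙ ♙│2
1│♖ · ♗ · ♔ ♗ · ♖│1
  ─────────────────
  a b c d e f g h

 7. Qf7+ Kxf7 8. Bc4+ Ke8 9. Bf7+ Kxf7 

  a b c d e f g h
  ─────────────────
8│♜ · ♝ ♛ · ♝ · ♜│8
7│♟ ♟ ♟ ♟ · ♚ ♟ ♟│7
6│· · · ♟ · · · ♞│6
5│· · · · · ♟ · ·│5
4│· · · ♞ ♙ · · ·│4
3│· · · · · · · ♘│3
2│♙ ♙ ♙ ♙ · ♙ ♙ ♙│2
1│♖ · ♗ · ♔ · · ♖│1
  ─────────────────
  a b c d e f g h

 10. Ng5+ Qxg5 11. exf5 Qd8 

  a b c d e f g h
  ─────────────────
8│♜ · ♝ ♛ · ♝ · ♜│8
7│♟ ♟ ♟ ♟ · ♚ ♟ ♟│7
6│· · · ♟ · · · ♞│6
5│· · · · · ♙ · ·│5
4│· · · ♞ · · · ·│4
3│· · · · · · · ·│3
2│♙ ♙ ♙ ♙ · ♙ ♙ ♙│2
1│♖ · ♗ · ♔ · · ♖│1
  ─────────────────
  a b c d e f g h


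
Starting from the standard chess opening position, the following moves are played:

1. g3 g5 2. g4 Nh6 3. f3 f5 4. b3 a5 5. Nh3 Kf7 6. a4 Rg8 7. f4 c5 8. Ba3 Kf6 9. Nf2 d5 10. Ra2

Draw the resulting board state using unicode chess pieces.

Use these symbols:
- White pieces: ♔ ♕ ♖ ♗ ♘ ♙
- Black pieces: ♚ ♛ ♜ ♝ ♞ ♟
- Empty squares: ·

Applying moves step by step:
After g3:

♜ ♞ ♝ ♛ ♚ ♝ ♞ ♜
♟ ♟ ♟ ♟ ♟ ♟ ♟ ♟
· · · · · · · ·
· · · · · · · ·
· · · · · · · ·
· · · · · · ♙ ·
♙ ♙ ♙ ♙ ♙ ♙ · ♙
♖ ♘ ♗ ♕ ♔ ♗ ♘ ♖


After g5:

♜ ♞ ♝ ♛ ♚ ♝ ♞ ♜
♟ ♟ ♟ ♟ ♟ ♟ · ♟
· · · · · · · ·
· · · · · · ♟ ·
· · · · · · · ·
· · · · · · ♙ ·
♙ ♙ ♙ ♙ ♙ ♙ · ♙
♖ ♘ ♗ ♕ ♔ ♗ ♘ ♖


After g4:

♜ ♞ ♝ ♛ ♚ ♝ ♞ ♜
♟ ♟ ♟ ♟ ♟ ♟ · ♟
· · · · · · · ·
· · · · · · ♟ ·
· · · · · · ♙ ·
· · · · · · · ·
♙ ♙ ♙ ♙ ♙ ♙ · ♙
♖ ♘ ♗ ♕ ♔ ♗ ♘ ♖


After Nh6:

♜ ♞ ♝ ♛ ♚ ♝ · ♜
♟ ♟ ♟ ♟ ♟ ♟ · ♟
· · · · · · · ♞
· · · · · · ♟ ·
· · · · · · ♙ ·
· · · · · · · ·
♙ ♙ ♙ ♙ ♙ ♙ · ♙
♖ ♘ ♗ ♕ ♔ ♗ ♘ ♖


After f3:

♜ ♞ ♝ ♛ ♚ ♝ · ♜
♟ ♟ ♟ ♟ ♟ ♟ · ♟
· · · · · · · ♞
· · · · · · ♟ ·
· · · · · · ♙ ·
· · · · · ♙ · ·
♙ ♙ ♙ ♙ ♙ · · ♙
♖ ♘ ♗ ♕ ♔ ♗ ♘ ♖


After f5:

♜ ♞ ♝ ♛ ♚ ♝ · ♜
♟ ♟ ♟ ♟ ♟ · · ♟
· · · · · · · ♞
· · · · · ♟ ♟ ·
· · · · · · ♙ ·
· · · · · ♙ · ·
♙ ♙ ♙ ♙ ♙ · · ♙
♖ ♘ ♗ ♕ ♔ ♗ ♘ ♖


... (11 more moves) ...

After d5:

♜ ♞ ♝ ♛ · ♝ ♜ ·
· ♟ · · ♟ · · ♟
· · · · · ♚ · ♞
♟ · ♟ ♟ · ♟ ♟ ·
♙ · · · · ♙ ♙ ·
♗ ♙ · · · · · ·
· · ♙ ♙ ♙ ♘ · ♙
♖ ♘ · ♕ ♔ ♗ · ♖


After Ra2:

♜ ♞ ♝ ♛ · ♝ ♜ ·
· ♟ · · ♟ · · ♟
· · · · · ♚ · ♞
♟ · ♟ ♟ · ♟ ♟ ·
♙ · · · · ♙ ♙ ·
♗ ♙ · · · · · ·
♖ · ♙ ♙ ♙ ♘ · ♙
· ♘ · ♕ ♔ ♗ · ♖



  a b c d e f g h
  ─────────────────
8│♜ ♞ ♝ ♛ · ♝ ♜ ·│8
7│· ♟ · · ♟ · · ♟│7
6│· · · · · ♚ · ♞│6
5│♟ · ♟ ♟ · ♟ ♟ ·│5
4│♙ · · · · ♙ ♙ ·│4
3│♗ ♙ · · · · · ·│3
2│♖ · ♙ ♙ ♙ ♘ · ♙│2
1│· ♘ · ♕ ♔ ♗ · ♖│1
  ─────────────────
  a b c d e f g h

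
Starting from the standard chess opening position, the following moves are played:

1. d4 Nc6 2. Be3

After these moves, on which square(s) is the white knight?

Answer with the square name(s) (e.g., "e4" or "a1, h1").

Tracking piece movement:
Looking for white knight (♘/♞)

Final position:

  a b c d e f g h
  ─────────────────
8│♜ · ♝ ♛ ♚ ♝ ♞ ♜│8
7│♟ ♟ ♟ ♟ ♟ ♟ ♟ ♟│7
6│· · ♞ · · · · ·│6
5│· · · · · · · ·│5
4│· · · ♙ · · · ·│4
3│· · · · ♗ · · ·│3
2│♙ ♙ ♙ · ♙ ♙ ♙ ♙│2
1│♖ ♘ · ♕ ♔ ♗ ♘ ♖│1
  ─────────────────
  a b c d e f g h


b1, g1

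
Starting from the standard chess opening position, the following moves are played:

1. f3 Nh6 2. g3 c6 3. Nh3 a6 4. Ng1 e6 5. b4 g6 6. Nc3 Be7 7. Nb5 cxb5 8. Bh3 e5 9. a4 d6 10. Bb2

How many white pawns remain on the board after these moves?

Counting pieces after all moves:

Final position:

  a b c d e f g h
  ─────────────────
8│♜ ♞ ♝ ♛ ♚ · · ♜│8
7│· ♟ · · ♝ ♟ · ♟│7
6│♟ · · ♟ · · ♟ ♞│6
5│· ♟ · · ♟ · · ·│5
4│♙ ♙ · · · · · ·│4
3│· · · · · ♙ ♙ ♗│3
2│· ♗ ♙ ♙ ♙ · · ♙│2
1│♖ · · ♕ ♔ · ♘ ♖│1
  ─────────────────
  a b c d e f g h


8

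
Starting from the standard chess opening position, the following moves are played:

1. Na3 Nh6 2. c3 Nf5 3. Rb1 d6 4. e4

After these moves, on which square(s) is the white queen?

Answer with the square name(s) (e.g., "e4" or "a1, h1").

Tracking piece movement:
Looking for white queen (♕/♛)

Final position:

  a b c d e f g h
  ─────────────────
8│♜ ♞ ♝ ♛ ♚ ♝ · ♜│8
7│♟ ♟ ♟ · ♟ ♟ ♟ ♟│7
6│· · · ♟ · · · ·│6
5│· · · · · ♞ · ·│5
4│· · · · ♙ · · ·│4
3│♘ · ♙ · · · · ·│3
2│♙ ♙ · ♙ · ♙ ♙ ♙│2
1│· ♖ ♗ ♕ ♔ ♗ ♘ ♖│1
  ─────────────────
  a b c d e f g h


d1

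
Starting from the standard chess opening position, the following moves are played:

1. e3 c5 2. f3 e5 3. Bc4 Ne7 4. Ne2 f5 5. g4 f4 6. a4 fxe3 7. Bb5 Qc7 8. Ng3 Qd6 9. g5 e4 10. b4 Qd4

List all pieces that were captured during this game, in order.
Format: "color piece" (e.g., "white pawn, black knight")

Tracking captures:
  fxe3: captured white pawn

white pawn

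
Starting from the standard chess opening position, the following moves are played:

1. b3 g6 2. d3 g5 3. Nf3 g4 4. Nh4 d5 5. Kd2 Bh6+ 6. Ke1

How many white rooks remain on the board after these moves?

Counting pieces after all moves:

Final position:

  a b c d e f g h
  ─────────────────
8│♜ ♞ ♝ ♛ ♚ · ♞ ♜│8
7│♟ ♟ ♟ · ♟ ♟ · ♟│7
6│· · · · · · · ♝│6
5│· · · ♟ · · · ·│5
4│· · · · · · ♟ ♘│4
3│· ♙ · ♙ · · · ·│3
2│♙ · ♙ · ♙ ♙ ♙ ♙│2
1│♖ ♘ ♗ ♕ ♔ ♗ · ♖│1
  ─────────────────
  a b c d e f g h


2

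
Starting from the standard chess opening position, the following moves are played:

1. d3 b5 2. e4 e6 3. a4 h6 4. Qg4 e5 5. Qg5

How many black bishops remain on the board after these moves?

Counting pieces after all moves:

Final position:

  a b c d e f g h
  ─────────────────
8│♜ ♞ ♝ ♛ ♚ ♝ ♞ ♜│8
7│♟ · ♟ ♟ · ♟ ♟ ·│7
6│· · · · · · · ♟│6
5│· ♟ · · ♟ · ♕ ·│5
4│♙ · · · ♙ · · ·│4
3│· · · ♙ · · · ·│3
2│· ♙ ♙ · · ♙ ♙ ♙│2
1│♖ ♘ ♗ · ♔ ♗ ♘ ♖│1
  ─────────────────
  a b c d e f g h


2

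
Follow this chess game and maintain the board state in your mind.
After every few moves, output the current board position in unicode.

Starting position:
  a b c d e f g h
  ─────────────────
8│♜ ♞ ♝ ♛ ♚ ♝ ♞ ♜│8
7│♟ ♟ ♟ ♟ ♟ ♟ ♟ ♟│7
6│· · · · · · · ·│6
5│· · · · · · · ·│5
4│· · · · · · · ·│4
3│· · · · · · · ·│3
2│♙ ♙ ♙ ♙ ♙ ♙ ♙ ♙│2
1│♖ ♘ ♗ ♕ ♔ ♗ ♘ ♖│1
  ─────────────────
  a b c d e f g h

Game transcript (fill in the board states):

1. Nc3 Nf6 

  a b c d e f g h
  ─────────────────
8│♜ ♞ ♝ ♛ ♚ ♝ · ♜│8
7│♟ ♟ ♟ ♟ ♟ ♟ ♟ ♟│7
6│· · · · · ♞ · ·│6
5│· · · · · · · ·│5
4│· · · · · · · ·│4
3│· · ♘ · · · · ·│3
2│♙ ♙ ♙ ♙ ♙ ♙ ♙ ♙│2
1│♖ · ♗ ♕ ♔ ♗ ♘ ♖│1
  ─────────────────
  a b c d e f g h

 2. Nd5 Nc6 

  a b c d e f g h
  ─────────────────
8│♜ · ♝ ♛ ♚ ♝ · ♜│8
7│♟ ♟ ♟ ♟ ♟ ♟ ♟ ♟│7
6│· · ♞ · · ♞ · ·│6
5│· · · ♘ · · · ·│5
4│· · · · · · · ·│4
3│· · · · · · · ·│3
2│♙ ♙ ♙ ♙ ♙ ♙ ♙ ♙│2
1│♖ · ♗ ♕ ♔ ♗ ♘ ♖│1
  ─────────────────
  a b c d e f g h

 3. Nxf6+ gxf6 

  a b c d e f g h
  ─────────────────
8│♜ · ♝ ♛ ♚ ♝ · ♜│8
7│♟ ♟ ♟ ♟ ♟ ♟ · ♟│7
6│· · ♞ · · ♟ · ·│6
5│· · · · · · · ·│5
4│· · · · · · · ·│4
3│· · · · · · · ·│3
2│♙ ♙ ♙ ♙ ♙ ♙ ♙ ♙│2
1│♖ · ♗ ♕ ♔ ♗ ♘ ♖│1
  ─────────────────
  a b c d e f g h

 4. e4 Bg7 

  a b c d e f g h
  ─────────────────
8│♜ · ♝ ♛ ♚ · · ♜│8
7│♟ ♟ ♟ ♟ ♟ ♟ ♝ ♟│7
6│· · ♞ · · ♟ · ·│6
5│· · · · · · · ·│5
4│· · · · ♙ · · ·│4
3│· · · · · · · ·│3
2│♙ ♙ ♙ ♙ · ♙ ♙ ♙│2
1│♖ · ♗ ♕ ♔ ♗ ♘ ♖│1
  ─────────────────
  a b c d e f g h

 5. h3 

  a b c d e f g h
  ─────────────────
8│♜ · ♝ ♛ ♚ · · ♜│8
7│♟ ♟ ♟ ♟ ♟ ♟ ♝ ♟│7
6│· · ♞ · · ♟ · ·│6
5│· · · · · · · ·│5
4│· · · · ♙ · · ·│4
3│· · · · · · · ♙│3
2│♙ ♙ ♙ ♙ · ♙ ♙ ·│2
1│♖ · ♗ ♕ ♔ ♗ ♘ ♖│1
  ─────────────────
  a b c d e f g h


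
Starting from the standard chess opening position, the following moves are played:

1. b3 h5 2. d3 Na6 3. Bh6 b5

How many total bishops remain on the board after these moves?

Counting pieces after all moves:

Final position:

  a b c d e f g h
  ─────────────────
8│♜ · ♝ ♛ ♚ ♝ ♞ ♜│8
7│♟ · ♟ ♟ ♟ ♟ ♟ ·│7
6│♞ · · · · · · ♗│6
5│· ♟ · · · · · ♟│5
4│· · · · · · · ·│4
3│· ♙ · ♙ · · · ·│3
2│♙ · ♙ · ♙ ♙ ♙ ♙│2
1│♖ ♘ · ♕ ♔ ♗ ♘ ♖│1
  ─────────────────
  a b c d e f g h


4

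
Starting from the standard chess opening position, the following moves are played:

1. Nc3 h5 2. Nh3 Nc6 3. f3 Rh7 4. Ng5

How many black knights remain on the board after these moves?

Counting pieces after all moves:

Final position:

  a b c d e f g h
  ─────────────────
8│♜ · ♝ ♛ ♚ ♝ ♞ ·│8
7│♟ ♟ ♟ ♟ ♟ ♟ ♟ ♜│7
6│· · ♞ · · · · ·│6
5│· · · · · · ♘ ♟│5
4│· · · · · · · ·│4
3│· · ♘ · · ♙ · ·│3
2│♙ ♙ ♙ ♙ ♙ · ♙ ♙│2
1│♖ · ♗ ♕ ♔ ♗ · ♖│1
  ─────────────────
  a b c d e f g h


2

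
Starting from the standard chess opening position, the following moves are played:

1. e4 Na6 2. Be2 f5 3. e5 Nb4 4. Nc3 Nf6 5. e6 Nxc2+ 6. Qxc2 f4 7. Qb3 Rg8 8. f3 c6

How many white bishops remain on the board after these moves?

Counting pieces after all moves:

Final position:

  a b c d e f g h
  ─────────────────
8│♜ · ♝ ♛ ♚ ♝ ♜ ·│8
7│♟ ♟ · ♟ ♟ · ♟ ♟│7
6│· · ♟ · ♙ ♞ · ·│6
5│· · · · · · · ·│5
4│· · · · · ♟ · ·│4
3│· ♕ ♘ · · ♙ · ·│3
2│♙ ♙ · ♙ ♗ · ♙ ♙│2
1│♖ · ♗ · ♔ · ♘ ♖│1
  ─────────────────
  a b c d e f g h


2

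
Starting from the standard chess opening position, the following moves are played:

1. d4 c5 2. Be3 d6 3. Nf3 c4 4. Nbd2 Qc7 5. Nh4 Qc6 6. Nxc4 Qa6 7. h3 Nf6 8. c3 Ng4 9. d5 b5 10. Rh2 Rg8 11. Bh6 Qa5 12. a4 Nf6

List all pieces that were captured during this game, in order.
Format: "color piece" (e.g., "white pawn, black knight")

Tracking captures:
  Nxc4: captured black pawn

black pawn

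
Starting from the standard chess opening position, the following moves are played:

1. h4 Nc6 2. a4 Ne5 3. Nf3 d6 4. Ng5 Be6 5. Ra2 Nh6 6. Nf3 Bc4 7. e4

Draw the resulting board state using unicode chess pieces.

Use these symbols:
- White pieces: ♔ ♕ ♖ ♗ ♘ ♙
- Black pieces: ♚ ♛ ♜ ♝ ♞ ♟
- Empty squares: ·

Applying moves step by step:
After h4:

♜ ♞ ♝ ♛ ♚ ♝ ♞ ♜
♟ ♟ ♟ ♟ ♟ ♟ ♟ ♟
· · · · · · · ·
· · · · · · · ·
· · · · · · · ♙
· · · · · · · ·
♙ ♙ ♙ ♙ ♙ ♙ ♙ ·
♖ ♘ ♗ ♕ ♔ ♗ ♘ ♖


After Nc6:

♜ · ♝ ♛ ♚ ♝ ♞ ♜
♟ ♟ ♟ ♟ ♟ ♟ ♟ ♟
· · ♞ · · · · ·
· · · · · · · ·
· · · · · · · ♙
· · · · · · · ·
♙ ♙ ♙ ♙ ♙ ♙ ♙ ·
♖ ♘ ♗ ♕ ♔ ♗ ♘ ♖


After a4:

♜ · ♝ ♛ ♚ ♝ ♞ ♜
♟ ♟ ♟ ♟ ♟ ♟ ♟ ♟
· · ♞ · · · · ·
· · · · · · · ·
♙ · · · · · · ♙
· · · · · · · ·
· ♙ ♙ ♙ ♙ ♙ ♙ ·
♖ ♘ ♗ ♕ ♔ ♗ ♘ ♖


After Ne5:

♜ · ♝ ♛ ♚ ♝ ♞ ♜
♟ ♟ ♟ ♟ ♟ ♟ ♟ ♟
· · · · · · · ·
· · · · ♞ · · ·
♙ · · · · · · ♙
· · · · · · · ·
· ♙ ♙ ♙ ♙ ♙ ♙ ·
♖ ♘ ♗ ♕ ♔ ♗ ♘ ♖


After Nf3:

♜ · ♝ ♛ ♚ ♝ ♞ ♜
♟ ♟ ♟ ♟ ♟ ♟ ♟ ♟
· · · · · · · ·
· · · · ♞ · · ·
♙ · · · · · · ♙
· · · · · ♘ · ·
· ♙ ♙ ♙ ♙ ♙ ♙ ·
♖ ♘ ♗ ♕ ♔ ♗ · ♖


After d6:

♜ · ♝ ♛ ♚ ♝ ♞ ♜
♟ ♟ ♟ · ♟ ♟ ♟ ♟
· · · ♟ · · · ·
· · · · ♞ · · ·
♙ · · · · · · ♙
· · · · · ♘ · ·
· ♙ ♙ ♙ ♙ ♙ ♙ ·
♖ ♘ ♗ ♕ ♔ ♗ · ♖


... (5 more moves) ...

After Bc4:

♜ · · ♛ ♚ ♝ · ♜
♟ ♟ ♟ · ♟ ♟ ♟ ♟
· · · ♟ · · · ♞
· · · · ♞ · · ·
♙ · ♝ · · · · ♙
· · · · · ♘ · ·
♖ ♙ ♙ ♙ ♙ ♙ ♙ ·
· ♘ ♗ ♕ ♔ ♗ · ♖


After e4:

♜ · · ♛ ♚ ♝ · ♜
♟ ♟ ♟ · ♟ ♟ ♟ ♟
· · · ♟ · · · ♞
· · · · ♞ · · ·
♙ · ♝ · ♙ · · ♙
· · · · · ♘ · ·
♖ ♙ ♙ ♙ · ♙ ♙ ·
· ♘ ♗ ♕ ♔ ♗ · ♖



  a b c d e f g h
  ─────────────────
8│♜ · · ♛ ♚ ♝ · ♜│8
7│♟ ♟ ♟ · ♟ ♟ ♟ ♟│7
6│· · · ♟ · · · ♞│6
5│· · · · ♞ · · ·│5
4│♙ · ♝ · ♙ · · ♙│4
3│· · · · · ♘ · ·│3
2│♖ ♙ ♙ ♙ · ♙ ♙ ·│2
1│· ♘ ♗ ♕ ♔ ♗ · ♖│1
  ─────────────────
  a b c d e f g h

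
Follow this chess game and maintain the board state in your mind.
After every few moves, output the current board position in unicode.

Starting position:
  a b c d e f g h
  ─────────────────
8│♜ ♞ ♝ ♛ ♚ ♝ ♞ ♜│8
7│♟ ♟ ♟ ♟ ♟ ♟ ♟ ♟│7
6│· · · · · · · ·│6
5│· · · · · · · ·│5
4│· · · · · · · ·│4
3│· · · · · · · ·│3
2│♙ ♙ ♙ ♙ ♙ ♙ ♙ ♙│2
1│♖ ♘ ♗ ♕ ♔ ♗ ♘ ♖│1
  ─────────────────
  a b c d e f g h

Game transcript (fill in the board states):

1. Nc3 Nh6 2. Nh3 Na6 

  a b c d e f g h
  ─────────────────
8│♜ · ♝ ♛ ♚ ♝ · ♜│8
7│♟ ♟ ♟ ♟ ♟ ♟ ♟ ♟│7
6│♞ · · · · · · ♞│6
5│· · · · · · · ·│5
4│· · · · · · · ·│4
3│· · ♘ · · · · ♘│3
2│♙ ♙ ♙ ♙ ♙ ♙ ♙ ♙│2
1│♖ · ♗ ♕ ♔ ♗ · ♖│1
  ─────────────────
  a b c d e f g h

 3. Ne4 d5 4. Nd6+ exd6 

  a b c d e f g h
  ─────────────────
8│♜ · ♝ ♛ ♚ ♝ · ♜│8
7│♟ ♟ ♟ · · ♟ ♟ ♟│7
6│♞ · · ♟ · · · ♞│6
5│· · · ♟ · · · ·│5
4│· · · · · · · ·│4
3│· · · · · · · ♘│3
2│♙ ♙ ♙ ♙ ♙ ♙ ♙ ♙│2
1│♖ · ♗ ♕ ♔ ♗ · ♖│1
  ─────────────────
  a b c d e f g h

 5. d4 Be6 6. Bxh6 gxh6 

  a b c d e f g h
  ─────────────────
8│♜ · · ♛ ♚ ♝ · ♜│8
7│♟ ♟ ♟ · · ♟ · ♟│7
6│♞ · · ♟ ♝ · · ♟│6
5│· · · ♟ · · · ·│5
4│· · · ♙ · · · ·│4
3│· · · · · · · ♘│3
2│♙ ♙ ♙ · ♙ ♙ ♙ ♙│2
1│♖ · · ♕ ♔ ♗ · ♖│1
  ─────────────────
  a b c d e f g h

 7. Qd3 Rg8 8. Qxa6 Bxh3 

  a b c d e f g h
  ─────────────────
8│♜ · · ♛ ♚ ♝ ♜ ·│8
7│♟ ♟ ♟ · · ♟ · ♟│7
6│♕ · · ♟ · · · ♟│6
5│· · · ♟ · · · ·│5
4│· · · ♙ · · · ·│4
3│· · · · · · · ♝│3
2│♙ ♙ ♙ · ♙ ♙ ♙ ♙│2
1│♖ · · · ♔ ♗ · ♖│1
  ─────────────────
  a b c d e f g h

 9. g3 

  a b c d e f g h
  ─────────────────
8│♜ · · ♛ ♚ ♝ ♜ ·│8
7│♟ ♟ ♟ · · ♟ · ♟│7
6│♕ · · ♟ · · · ♟│6
5│· · · ♟ · · · ·│5
4│· · · ♙ · · · ·│4
3│· · · · · · ♙ ♝│3
2│♙ ♙ ♙ · ♙ ♙ · ♙│2
1│♖ · · · ♔ ♗ · ♖│1
  ─────────────────
  a b c d e f g h
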